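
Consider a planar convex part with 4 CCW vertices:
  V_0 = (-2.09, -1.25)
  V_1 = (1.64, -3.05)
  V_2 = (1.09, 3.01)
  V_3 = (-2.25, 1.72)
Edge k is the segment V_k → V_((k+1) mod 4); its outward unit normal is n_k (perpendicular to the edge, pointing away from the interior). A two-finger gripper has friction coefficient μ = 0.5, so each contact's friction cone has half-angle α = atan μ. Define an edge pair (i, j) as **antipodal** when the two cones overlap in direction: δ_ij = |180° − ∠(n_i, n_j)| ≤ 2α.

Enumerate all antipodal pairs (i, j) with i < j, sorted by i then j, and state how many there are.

α = atan 0.5 = 26.57°;  2α = 53.13°
n_0 = (-0.4346, -0.9006)
n_1 = (+0.9959, +0.0904)
n_2 = (-0.3603, +0.9328)
n_3 = (-0.9986, -0.0538)
  (0,1): δ = 59.05°  ·
  (0,2): δ = 46.88°  ✓
  (0,3): δ = 118.84°  ·
  (1,2): δ = 74.07°  ·
  (1,3): δ = 2.10°  ✓
  (2,3): δ = 108.03°  ·
antipodal pairs: 2

count = 2; pairs: (0,2), (1,3)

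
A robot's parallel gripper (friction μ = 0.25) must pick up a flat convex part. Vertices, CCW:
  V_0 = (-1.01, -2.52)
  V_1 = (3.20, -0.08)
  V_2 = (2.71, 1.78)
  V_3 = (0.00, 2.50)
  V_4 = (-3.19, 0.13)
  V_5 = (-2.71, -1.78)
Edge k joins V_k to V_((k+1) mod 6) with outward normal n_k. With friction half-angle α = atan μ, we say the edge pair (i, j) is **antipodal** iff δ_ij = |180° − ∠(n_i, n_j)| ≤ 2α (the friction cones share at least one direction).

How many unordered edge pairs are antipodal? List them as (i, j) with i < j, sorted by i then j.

α = atan 0.25 = 14.04°;  2α = 28.07°
n_0 = (+0.5014, -0.8652)
n_1 = (+0.9670, +0.2547)
n_2 = (+0.2568, +0.9665)
n_3 = (-0.5964, +0.8027)
n_4 = (-0.9698, -0.2437)
n_5 = (-0.3991, -0.9169)
  (0,1): δ = 105.34°  ·
  (0,2): δ = 44.97°  ·
  (0,3): δ = 6.51°  ✓
  (0,4): δ = 74.01°  ·
  (0,5): δ = 126.38°  ·
  (1,2): δ = 119.64°  ·
  (1,3): δ = 68.15°  ·
  (1,4): δ = 0.65°  ✓
  (1,5): δ = 51.72°  ·
  (2,3): δ = 128.51°  ·
  (2,4): δ = 61.01°  ·
  (2,5): δ = 8.64°  ✓
  (3,4): δ = 112.50°  ·
  (3,5): δ = 60.13°  ·
  (4,5): δ = 127.63°  ·
antipodal pairs: 3

count = 3; pairs: (0,3), (1,4), (2,5)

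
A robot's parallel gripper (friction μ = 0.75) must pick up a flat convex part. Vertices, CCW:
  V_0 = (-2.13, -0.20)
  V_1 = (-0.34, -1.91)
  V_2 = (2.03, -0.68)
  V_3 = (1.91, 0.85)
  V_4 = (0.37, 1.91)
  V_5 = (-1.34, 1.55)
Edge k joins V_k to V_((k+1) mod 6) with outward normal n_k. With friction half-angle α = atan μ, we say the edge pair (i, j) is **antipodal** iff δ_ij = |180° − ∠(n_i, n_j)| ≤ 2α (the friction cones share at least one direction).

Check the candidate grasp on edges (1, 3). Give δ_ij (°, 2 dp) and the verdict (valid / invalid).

α = atan 0.75 = 36.87°;  2α = 73.74°
edge 1: e_1 = (+2.37, +1.23);  n_1 = (+0.4606, -0.8876)
edge 3: e_3 = (-1.54, +1.06);  n_3 = (+0.5670, +0.8237)
∠(n_1, n_3) = 118.03°
δ = |180° − 118.03°| = 61.97°
61.97° ≤ 2α = 73.74°  →  valid

δ = 61.97°, valid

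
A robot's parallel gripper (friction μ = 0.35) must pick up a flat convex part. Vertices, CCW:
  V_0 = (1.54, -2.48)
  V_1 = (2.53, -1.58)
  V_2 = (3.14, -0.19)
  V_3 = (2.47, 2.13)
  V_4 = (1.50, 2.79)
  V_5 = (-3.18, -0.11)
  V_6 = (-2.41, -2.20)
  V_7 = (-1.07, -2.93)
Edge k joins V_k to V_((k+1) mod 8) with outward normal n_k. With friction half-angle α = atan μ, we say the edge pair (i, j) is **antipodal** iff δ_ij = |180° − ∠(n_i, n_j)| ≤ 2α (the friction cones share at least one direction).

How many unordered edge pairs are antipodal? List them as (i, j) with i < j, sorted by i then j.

α = atan 0.35 = 19.29°;  2α = 38.58°
n_0 = (+0.6727, -0.7399)
n_1 = (+0.9157, -0.4019)
n_2 = (+0.9607, +0.2775)
n_3 = (+0.5625, +0.8268)
n_4 = (-0.5267, +0.8500)
n_5 = (-0.9383, -0.3457)
n_6 = (-0.4784, -0.8781)
n_7 = (+0.1699, -0.9855)
  (0,1): δ = 155.97°  ·
  (0,2): δ = 116.17°  ·
  (0,3): δ = 76.51°  ·
  (0,4): δ = 10.49°  ✓
  (0,5): δ = 67.95°  ·
  (0,6): δ = 109.15°  ·
  (0,7): δ = 147.51°  ·
  (1,2): δ = 140.20°  ·
  (1,3): δ = 100.54°  ·
  (1,4): δ = 34.52°  ✓
  (1,5): δ = 43.92°  ·
  (1,6): δ = 85.11°  ·
  (1,7): δ = 123.48°  ·
  (2,3): δ = 140.34°  ·
  (2,4): δ = 74.32°  ·
  (2,5): δ = 4.12°  ✓
  (2,6): δ = 45.31°  ·
  (2,7): δ = 83.67°  ·
  (3,4): δ = 113.98°  ·
  (3,5): δ = 35.54°  ✓
  (3,6): δ = 5.65°  ✓
  (3,7): δ = 44.01°  ·
  (4,5): δ = 101.56°  ·
  (4,6): δ = 60.37°  ·
  (4,7): δ = 22.00°  ✓
  (5,6): δ = 138.81°  ·
  (5,7): δ = 100.44°  ·
  (6,7): δ = 141.64°  ·
antipodal pairs: 6

count = 6; pairs: (0,4), (1,4), (2,5), (3,5), (3,6), (4,7)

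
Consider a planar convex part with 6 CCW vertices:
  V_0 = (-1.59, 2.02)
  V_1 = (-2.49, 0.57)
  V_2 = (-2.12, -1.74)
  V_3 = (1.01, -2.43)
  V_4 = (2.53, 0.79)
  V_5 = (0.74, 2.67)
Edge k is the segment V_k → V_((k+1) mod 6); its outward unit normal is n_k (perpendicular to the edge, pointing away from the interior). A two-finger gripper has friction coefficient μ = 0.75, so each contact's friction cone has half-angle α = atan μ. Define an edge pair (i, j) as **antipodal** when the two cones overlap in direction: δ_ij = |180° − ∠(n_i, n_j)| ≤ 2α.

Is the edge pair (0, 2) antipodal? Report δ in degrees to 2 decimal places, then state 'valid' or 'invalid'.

α = atan 0.75 = 36.87°;  2α = 73.74°
edge 0: e_0 = (-0.90, -1.45);  n_0 = (-0.8496, +0.5274)
edge 2: e_2 = (+3.13, -0.69);  n_2 = (-0.2153, -0.9766)
∠(n_0, n_2) = 109.40°
δ = |180° − 109.40°| = 70.60°
70.60° ≤ 2α = 73.74°  →  valid

δ = 70.60°, valid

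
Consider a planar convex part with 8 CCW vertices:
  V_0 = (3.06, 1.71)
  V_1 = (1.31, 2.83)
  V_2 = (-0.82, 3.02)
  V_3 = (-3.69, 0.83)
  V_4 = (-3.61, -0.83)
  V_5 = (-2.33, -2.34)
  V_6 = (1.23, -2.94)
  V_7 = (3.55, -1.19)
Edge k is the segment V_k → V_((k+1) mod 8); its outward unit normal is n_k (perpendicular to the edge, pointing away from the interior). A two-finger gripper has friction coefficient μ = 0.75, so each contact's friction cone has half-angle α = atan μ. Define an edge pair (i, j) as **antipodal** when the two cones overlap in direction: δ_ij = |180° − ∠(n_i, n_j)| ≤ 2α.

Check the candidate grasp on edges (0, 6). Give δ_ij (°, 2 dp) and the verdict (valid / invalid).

δ = 69.65°, valid

α = atan 0.75 = 36.87°;  2α = 73.74°
edge 0: e_0 = (-1.75, +1.12);  n_0 = (+0.5391, +0.8423)
edge 6: e_6 = (+2.32, +1.75);  n_6 = (+0.6022, -0.7983)
∠(n_0, n_6) = 110.35°
δ = |180° − 110.35°| = 69.65°
69.65° ≤ 2α = 73.74°  →  valid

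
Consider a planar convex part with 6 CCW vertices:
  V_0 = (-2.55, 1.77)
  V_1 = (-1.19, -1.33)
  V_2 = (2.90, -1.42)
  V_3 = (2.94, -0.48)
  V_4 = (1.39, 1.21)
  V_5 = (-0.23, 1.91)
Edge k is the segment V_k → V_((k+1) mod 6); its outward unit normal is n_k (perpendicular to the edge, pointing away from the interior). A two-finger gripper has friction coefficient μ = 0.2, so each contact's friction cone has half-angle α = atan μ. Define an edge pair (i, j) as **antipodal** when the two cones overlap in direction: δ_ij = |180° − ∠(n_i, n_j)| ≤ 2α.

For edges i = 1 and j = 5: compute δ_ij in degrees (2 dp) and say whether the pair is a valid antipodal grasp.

α = atan 0.2 = 11.31°;  2α = 22.62°
edge 1: e_1 = (+4.09, -0.09);  n_1 = (-0.0220, -0.9998)
edge 5: e_5 = (-2.32, -0.14);  n_5 = (-0.0602, +0.9982)
∠(n_1, n_5) = 175.29°
δ = |180° − 175.29°| = 4.71°
4.71° ≤ 2α = 22.62°  →  valid

δ = 4.71°, valid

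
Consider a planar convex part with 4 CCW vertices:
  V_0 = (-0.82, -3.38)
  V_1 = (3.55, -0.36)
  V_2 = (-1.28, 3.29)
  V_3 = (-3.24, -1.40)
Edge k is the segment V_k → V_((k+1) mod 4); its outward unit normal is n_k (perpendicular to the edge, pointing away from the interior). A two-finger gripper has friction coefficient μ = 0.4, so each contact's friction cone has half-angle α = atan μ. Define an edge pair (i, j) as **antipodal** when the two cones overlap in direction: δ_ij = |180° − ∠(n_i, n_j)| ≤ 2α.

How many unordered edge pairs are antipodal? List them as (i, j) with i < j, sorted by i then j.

α = atan 0.4 = 21.80°;  2α = 43.60°
n_0 = (+0.5685, -0.8227)
n_1 = (+0.6029, +0.7978)
n_2 = (-0.9227, +0.3856)
n_3 = (-0.6332, -0.7740)
  (0,1): δ = 71.73°  ·
  (0,2): δ = 32.67°  ✓
  (0,3): δ = 106.06°  ·
  (1,2): δ = 75.60°  ·
  (1,3): δ = 2.21°  ✓
  (2,3): δ = 106.61°  ·
antipodal pairs: 2

count = 2; pairs: (0,2), (1,3)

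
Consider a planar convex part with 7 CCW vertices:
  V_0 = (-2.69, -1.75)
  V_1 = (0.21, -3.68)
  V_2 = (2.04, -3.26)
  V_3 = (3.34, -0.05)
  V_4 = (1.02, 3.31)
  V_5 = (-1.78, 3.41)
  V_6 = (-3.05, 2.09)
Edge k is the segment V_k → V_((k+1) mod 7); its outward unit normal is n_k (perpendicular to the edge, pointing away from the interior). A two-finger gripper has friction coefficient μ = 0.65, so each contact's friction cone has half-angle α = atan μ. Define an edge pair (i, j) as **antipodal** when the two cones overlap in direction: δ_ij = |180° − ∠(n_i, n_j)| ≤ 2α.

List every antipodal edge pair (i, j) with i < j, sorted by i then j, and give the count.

count = 7; pairs: (0,3), (0,4), (1,4), (1,5), (2,5), (2,6), (3,6)

α = atan 0.65 = 33.02°;  2α = 66.05°
n_0 = (-0.5540, -0.8325)
n_1 = (+0.2237, -0.9747)
n_2 = (+0.9269, -0.3754)
n_3 = (+0.8229, +0.5682)
n_4 = (+0.0357, +0.9994)
n_5 = (-0.7206, +0.6933)
n_6 = (-0.9956, -0.0933)
  (0,1): δ = 133.43°  ·
  (0,2): δ = 78.40°  ·
  (0,3): δ = 21.73°  ✓
  (0,4): δ = 31.60°  ✓
  (0,5): δ = 79.75°  ·
  (0,6): δ = 129.00°  ·
  (1,2): δ = 124.97°  ·
  (1,3): δ = 68.30°  ·
  (1,4): δ = 14.97°  ✓
  (1,5): δ = 33.18°  ✓
  (1,6): δ = 82.43°  ·
  (2,3): δ = 123.33°  ·
  (2,4): δ = 70.00°  ·
  (2,5): δ = 21.85°  ✓
  (2,6): δ = 27.40°  ✓
  (3,4): δ = 126.67°  ·
  (3,5): δ = 78.52°  ·
  (3,6): δ = 29.27°  ✓
  (4,5): δ = 131.85°  ·
  (4,6): δ = 82.60°  ·
  (5,6): δ = 130.75°  ·
antipodal pairs: 7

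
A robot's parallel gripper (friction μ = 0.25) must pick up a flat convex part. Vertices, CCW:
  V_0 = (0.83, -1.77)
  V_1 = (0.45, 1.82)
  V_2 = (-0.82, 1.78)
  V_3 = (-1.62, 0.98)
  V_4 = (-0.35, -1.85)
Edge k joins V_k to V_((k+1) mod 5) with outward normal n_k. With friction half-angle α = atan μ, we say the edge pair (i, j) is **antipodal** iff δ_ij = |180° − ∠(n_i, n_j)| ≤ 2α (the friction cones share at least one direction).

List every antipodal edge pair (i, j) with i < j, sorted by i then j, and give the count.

count = 2; pairs: (0,3), (1,4)

α = atan 0.25 = 14.04°;  2α = 28.07°
n_0 = (+0.9944, +0.1053)
n_1 = (-0.0315, +0.9995)
n_2 = (-0.7071, +0.7071)
n_3 = (-0.9123, -0.4094)
n_4 = (+0.0676, -0.9977)
  (0,1): δ = 94.24°  ·
  (0,2): δ = 51.04°  ·
  (0,3): δ = 18.13°  ✓
  (0,4): δ = 87.84°  ·
  (1,2): δ = 136.80°  ·
  (1,3): δ = 67.64°  ·
  (1,4): δ = 2.07°  ✓
  (2,3): δ = 110.83°  ·
  (2,4): δ = 41.12°  ·
  (3,4): δ = 110.29°  ·
antipodal pairs: 2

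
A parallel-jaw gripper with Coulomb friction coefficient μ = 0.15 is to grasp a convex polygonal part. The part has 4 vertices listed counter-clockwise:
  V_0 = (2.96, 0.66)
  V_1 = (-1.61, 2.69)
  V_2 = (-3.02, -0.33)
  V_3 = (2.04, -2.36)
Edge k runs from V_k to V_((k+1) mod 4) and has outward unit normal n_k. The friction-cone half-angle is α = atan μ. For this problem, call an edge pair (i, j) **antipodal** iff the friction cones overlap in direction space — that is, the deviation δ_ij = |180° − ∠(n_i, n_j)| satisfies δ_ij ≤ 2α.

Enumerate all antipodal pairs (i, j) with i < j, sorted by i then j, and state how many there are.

count = 2; pairs: (0,2), (1,3)

α = atan 0.15 = 8.53°;  2α = 17.06°
n_0 = (+0.4060, +0.9139)
n_1 = (-0.9061, +0.4230)
n_2 = (-0.3723, -0.9281)
n_3 = (+0.9566, -0.2914)
  (0,1): δ = 91.08°  ·
  (0,2): δ = 2.09°  ✓
  (0,3): δ = 97.01°  ·
  (1,2): δ = 86.83°  ·
  (1,3): δ = 8.08°  ✓
  (2,3): δ = 85.08°  ·
antipodal pairs: 2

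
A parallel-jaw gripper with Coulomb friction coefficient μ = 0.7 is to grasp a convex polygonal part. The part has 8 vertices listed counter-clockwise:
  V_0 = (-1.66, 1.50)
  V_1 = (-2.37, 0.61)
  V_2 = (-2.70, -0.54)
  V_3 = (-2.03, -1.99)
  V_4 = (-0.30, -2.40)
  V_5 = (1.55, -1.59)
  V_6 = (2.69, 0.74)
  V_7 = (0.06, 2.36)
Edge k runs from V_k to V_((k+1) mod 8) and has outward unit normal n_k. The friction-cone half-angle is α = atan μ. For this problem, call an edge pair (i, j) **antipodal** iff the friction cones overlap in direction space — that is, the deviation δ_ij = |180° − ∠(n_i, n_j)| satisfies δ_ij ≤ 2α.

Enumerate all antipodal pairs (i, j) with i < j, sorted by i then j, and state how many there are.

α = atan 0.7 = 34.99°;  2α = 69.98°
n_0 = (-0.7817, +0.6236)
n_1 = (-0.9612, +0.2758)
n_2 = (-0.9078, -0.4195)
n_3 = (-0.2306, -0.9730)
n_4 = (+0.4011, -0.9160)
n_5 = (+0.8982, -0.4395)
n_6 = (+0.5245, +0.8514)
n_7 = (-0.4472, +0.8944)
  (0,1): δ = 157.43°  ·
  (0,2): δ = 116.62°  ·
  (0,3): δ = 64.75°  ✓
  (0,4): δ = 27.77°  ✓
  (0,5): δ = 12.51°  ✓
  (0,6): δ = 96.95°  ·
  (0,7): δ = 155.15°  ·
  (1,2): δ = 139.19°  ·
  (1,3): δ = 87.32°  ·
  (1,4): δ = 50.34°  ✓
  (1,5): δ = 10.06°  ✓
  (1,6): δ = 74.38°  ·
  (1,7): δ = 132.58°  ·
  (2,3): δ = 128.13°  ·
  (2,4): δ = 91.15°  ·
  (2,5): δ = 50.87°  ✓
  (2,6): δ = 33.57°  ✓
  (2,7): δ = 91.76°  ·
  (3,4): δ = 143.02°  ·
  (3,5): δ = 102.74°  ·
  (3,6): δ = 18.30°  ✓
  (3,7): δ = 39.90°  ✓
  (4,5): δ = 139.72°  ·
  (4,6): δ = 55.28°  ✓
  (4,7): δ = 2.92°  ✓
  (5,6): δ = 95.56°  ·
  (5,7): δ = 37.36°  ✓
  (6,7): δ = 121.80°  ·
antipodal pairs: 12

count = 12; pairs: (0,3), (0,4), (0,5), (1,4), (1,5), (2,5), (2,6), (3,6), (3,7), (4,6), (4,7), (5,7)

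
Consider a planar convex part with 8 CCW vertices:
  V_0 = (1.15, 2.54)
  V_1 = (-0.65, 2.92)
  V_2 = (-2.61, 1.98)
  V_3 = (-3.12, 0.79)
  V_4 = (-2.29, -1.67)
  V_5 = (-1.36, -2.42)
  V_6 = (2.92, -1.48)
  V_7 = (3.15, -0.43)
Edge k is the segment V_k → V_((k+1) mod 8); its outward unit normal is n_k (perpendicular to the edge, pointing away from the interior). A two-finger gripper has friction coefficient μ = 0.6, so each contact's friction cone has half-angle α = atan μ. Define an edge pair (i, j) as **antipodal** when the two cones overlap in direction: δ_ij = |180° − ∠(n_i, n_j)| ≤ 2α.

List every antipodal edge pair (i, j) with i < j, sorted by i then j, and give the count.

α = atan 0.6 = 30.96°;  2α = 61.93°
n_0 = (+0.2066, +0.9784)
n_1 = (-0.4324, +0.9017)
n_2 = (-0.9191, +0.3939)
n_3 = (-0.9475, -0.3197)
n_4 = (-0.6278, -0.7784)
n_5 = (+0.2145, -0.9767)
n_6 = (+0.9768, -0.2140)
n_7 = (+0.8295, +0.5586)
  (0,1): δ = 142.46°  ·
  (0,2): δ = 101.28°  ·
  (0,3): δ = 59.43°  ✓
  (0,4): δ = 26.96°  ✓
  (0,5): δ = 24.31°  ✓
  (0,6): δ = 89.57°  ·
  (0,7): δ = 135.88°  ·
  (1,2): δ = 138.82°  ·
  (1,3): δ = 96.98°  ·
  (1,4): δ = 64.51°  ·
  (1,5): δ = 13.24°  ✓
  (1,6): δ = 52.02°  ✓
  (1,7): δ = 98.33°  ·
  (2,3): δ = 138.16°  ·
  (2,4): δ = 105.69°  ·
  (2,5): δ = 54.41°  ✓
  (2,6): δ = 10.84°  ✓
  (2,7): δ = 57.15°  ✓
  (3,4): δ = 147.53°  ·
  (3,5): δ = 96.26°  ·
  (3,6): δ = 31.00°  ✓
  (3,7): δ = 15.31°  ✓
  (4,5): δ = 128.73°  ·
  (4,6): δ = 63.47°  ·
  (4,7): δ = 17.16°  ✓
  (5,6): δ = 114.74°  ·
  (5,7): δ = 68.43°  ·
  (6,7): δ = 133.69°  ·
antipodal pairs: 11

count = 11; pairs: (0,3), (0,4), (0,5), (1,5), (1,6), (2,5), (2,6), (2,7), (3,6), (3,7), (4,7)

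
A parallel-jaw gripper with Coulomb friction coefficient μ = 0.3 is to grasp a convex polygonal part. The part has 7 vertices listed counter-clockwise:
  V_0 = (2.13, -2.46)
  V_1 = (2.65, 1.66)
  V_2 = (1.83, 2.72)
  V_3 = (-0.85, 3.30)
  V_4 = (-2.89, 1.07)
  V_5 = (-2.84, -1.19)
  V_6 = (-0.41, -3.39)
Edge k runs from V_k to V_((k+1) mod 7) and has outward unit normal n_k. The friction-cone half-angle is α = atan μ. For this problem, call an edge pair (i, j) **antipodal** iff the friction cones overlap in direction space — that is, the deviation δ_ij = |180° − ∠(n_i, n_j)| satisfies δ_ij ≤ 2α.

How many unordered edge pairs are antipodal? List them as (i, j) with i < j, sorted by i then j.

count = 5; pairs: (0,4), (1,5), (2,5), (2,6), (3,6)

α = atan 0.3 = 16.70°;  2α = 33.40°
n_0 = (+0.9921, -0.1252)
n_1 = (+0.7910, +0.6119)
n_2 = (+0.2115, +0.9774)
n_3 = (-0.7378, +0.6750)
n_4 = (-0.9998, -0.0221)
n_5 = (-0.6712, -0.7413)
n_6 = (+0.3438, -0.9390)
  (0,1): δ = 135.08°  ·
  (0,2): δ = 95.02°  ·
  (0,3): δ = 35.26°  ·
  (0,4): δ = 8.46°  ✓
  (0,5): δ = 55.04°  ·
  (0,6): δ = 117.30°  ·
  (1,2): δ = 139.94°  ·
  (1,3): δ = 80.18°  ·
  (1,4): δ = 36.46°  ·
  (1,5): δ = 10.12°  ✓
  (1,6): δ = 72.38°  ·
  (2,3): δ = 120.24°  ·
  (2,4): δ = 76.52°  ·
  (2,5): δ = 29.94°  ✓
  (2,6): δ = 32.32°  ✓
  (3,4): δ = 136.28°  ·
  (3,5): δ = 89.70°  ·
  (3,6): δ = 27.44°  ✓
  (4,5): δ = 133.42°  ·
  (4,6): δ = 71.16°  ·
  (5,6): δ = 117.73°  ·
antipodal pairs: 5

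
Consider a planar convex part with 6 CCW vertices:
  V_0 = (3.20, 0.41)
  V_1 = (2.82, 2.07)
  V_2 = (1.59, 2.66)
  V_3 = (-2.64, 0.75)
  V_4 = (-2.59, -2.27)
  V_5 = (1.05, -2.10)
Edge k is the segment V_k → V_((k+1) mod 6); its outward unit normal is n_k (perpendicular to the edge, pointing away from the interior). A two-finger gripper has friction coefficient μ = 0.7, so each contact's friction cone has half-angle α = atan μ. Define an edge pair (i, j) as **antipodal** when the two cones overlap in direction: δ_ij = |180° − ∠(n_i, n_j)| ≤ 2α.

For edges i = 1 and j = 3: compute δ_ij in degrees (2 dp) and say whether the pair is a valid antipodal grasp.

α = atan 0.7 = 34.99°;  2α = 69.98°
edge 1: e_1 = (-1.23, +0.59);  n_1 = (+0.4325, +0.9016)
edge 3: e_3 = (+0.05, -3.02);  n_3 = (-0.9999, -0.0166)
∠(n_1, n_3) = 116.57°
δ = |180° − 116.57°| = 63.43°
63.43° ≤ 2α = 69.98°  →  valid

δ = 63.43°, valid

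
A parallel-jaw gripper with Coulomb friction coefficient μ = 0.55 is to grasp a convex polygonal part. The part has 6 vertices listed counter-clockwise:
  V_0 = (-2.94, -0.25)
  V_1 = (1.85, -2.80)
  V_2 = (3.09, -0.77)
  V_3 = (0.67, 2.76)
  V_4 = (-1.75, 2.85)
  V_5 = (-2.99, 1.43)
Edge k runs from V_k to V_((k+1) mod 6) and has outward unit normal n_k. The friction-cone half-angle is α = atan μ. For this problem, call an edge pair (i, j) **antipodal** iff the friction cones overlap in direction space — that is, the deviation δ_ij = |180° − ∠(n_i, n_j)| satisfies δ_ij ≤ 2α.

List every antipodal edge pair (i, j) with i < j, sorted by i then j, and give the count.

α = atan 0.55 = 28.81°;  2α = 57.62°
n_0 = (-0.4699, -0.8827)
n_1 = (+0.8534, -0.5213)
n_2 = (+0.8248, +0.5654)
n_3 = (+0.0372, +0.9993)
n_4 = (-0.7532, +0.6578)
n_5 = (-0.9996, -0.0297)
  (0,1): δ = 93.39°  ·
  (0,2): δ = 27.54°  ✓
  (0,3): δ = 25.90°  ✓
  (0,4): δ = 76.90°  ·
  (0,5): δ = 119.73°  ·
  (1,2): δ = 114.15°  ·
  (1,3): δ = 60.71°  ·
  (1,4): δ = 9.71°  ✓
  (1,5): δ = 33.12°  ✓
  (2,3): δ = 126.56°  ·
  (2,4): δ = 75.56°  ·
  (2,5): δ = 32.73°  ✓
  (3,4): δ = 129.00°  ·
  (3,5): δ = 86.17°  ·
  (4,5): δ = 137.17°  ·
antipodal pairs: 5

count = 5; pairs: (0,2), (0,3), (1,4), (1,5), (2,5)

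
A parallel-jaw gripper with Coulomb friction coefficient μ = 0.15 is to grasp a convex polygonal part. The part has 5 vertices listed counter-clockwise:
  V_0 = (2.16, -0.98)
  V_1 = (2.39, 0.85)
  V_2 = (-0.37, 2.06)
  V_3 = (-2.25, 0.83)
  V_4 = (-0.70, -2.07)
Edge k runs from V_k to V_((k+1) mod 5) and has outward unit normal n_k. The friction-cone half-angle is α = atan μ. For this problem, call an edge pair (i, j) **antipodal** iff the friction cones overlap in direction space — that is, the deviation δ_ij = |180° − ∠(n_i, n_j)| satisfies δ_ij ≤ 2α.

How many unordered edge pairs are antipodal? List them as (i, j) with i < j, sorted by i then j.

α = atan 0.15 = 8.53°;  2α = 17.06°
n_0 = (+0.9922, -0.1247)
n_1 = (+0.4015, +0.9159)
n_2 = (-0.5475, +0.8368)
n_3 = (-0.8819, -0.4714)
n_4 = (+0.3561, -0.9344)
  (0,1): δ = 106.51°  ·
  (0,2): δ = 49.64°  ·
  (0,3): δ = 35.29°  ·
  (0,4): δ = 118.03°  ·
  (1,2): δ = 123.13°  ·
  (1,3): δ = 38.20°  ·
  (1,4): δ = 44.54°  ·
  (2,3): δ = 95.07°  ·
  (2,4): δ = 12.33°  ✓
  (3,4): δ = 97.26°  ·
antipodal pairs: 1

count = 1; pairs: (2,4)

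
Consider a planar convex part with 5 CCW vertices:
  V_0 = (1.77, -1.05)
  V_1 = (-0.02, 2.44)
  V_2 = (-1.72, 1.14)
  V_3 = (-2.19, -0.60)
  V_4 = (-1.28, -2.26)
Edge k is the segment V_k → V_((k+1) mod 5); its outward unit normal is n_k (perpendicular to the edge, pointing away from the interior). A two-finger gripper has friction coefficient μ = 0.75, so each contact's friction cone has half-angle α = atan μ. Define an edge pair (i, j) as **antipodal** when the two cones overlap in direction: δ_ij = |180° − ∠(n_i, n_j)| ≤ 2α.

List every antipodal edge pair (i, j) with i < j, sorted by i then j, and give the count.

α = atan 0.75 = 36.87°;  2α = 73.74°
n_0 = (+0.8898, +0.4564)
n_1 = (-0.6075, +0.7944)
n_2 = (-0.9654, +0.2608)
n_3 = (-0.8769, -0.4807)
n_4 = (+0.3688, -0.9295)
  (0,1): δ = 79.75°  ·
  (0,2): δ = 42.27°  ✓
  (0,3): δ = 1.58°  ✓
  (0,4): δ = 84.49°  ·
  (1,2): δ = 142.52°  ·
  (1,3): δ = 98.67°  ·
  (1,4): δ = 15.77°  ✓
  (2,3): δ = 136.15°  ·
  (2,4): δ = 53.25°  ✓
  (3,4): δ = 97.09°  ·
antipodal pairs: 4

count = 4; pairs: (0,2), (0,3), (1,4), (2,4)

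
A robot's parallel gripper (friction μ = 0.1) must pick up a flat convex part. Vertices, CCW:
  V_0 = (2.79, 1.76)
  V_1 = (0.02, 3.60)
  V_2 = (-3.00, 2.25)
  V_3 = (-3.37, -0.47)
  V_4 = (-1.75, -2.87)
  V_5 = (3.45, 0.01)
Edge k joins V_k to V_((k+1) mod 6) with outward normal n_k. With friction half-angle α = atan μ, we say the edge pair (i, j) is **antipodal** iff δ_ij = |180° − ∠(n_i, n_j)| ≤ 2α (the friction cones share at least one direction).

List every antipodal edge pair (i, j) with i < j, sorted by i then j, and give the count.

count = 1; pairs: (1,4)

α = atan 0.1 = 5.71°;  2α = 11.42°
n_0 = (+0.5533, +0.8330)
n_1 = (-0.4081, +0.9129)
n_2 = (-0.9909, +0.1348)
n_3 = (-0.8288, -0.5595)
n_4 = (+0.4845, -0.8748)
n_5 = (+0.9357, +0.3529)
  (0,1): δ = 122.32°  ·
  (0,2): δ = 64.15°  ·
  (0,3): δ = 22.39°  ·
  (0,4): δ = 62.57°  ·
  (0,5): δ = 144.26°  ·
  (1,2): δ = 121.83°  ·
  (1,3): δ = 80.07°  ·
  (1,4): δ = 4.89°  ✓
  (1,5): δ = 86.58°  ·
  (2,3): δ = 138.23°  ·
  (2,4): δ = 53.27°  ·
  (2,5): δ = 28.41°  ·
  (3,4): δ = 95.04°  ·
  (3,5): δ = 13.36°  ·
  (4,5): δ = 98.32°  ·
antipodal pairs: 1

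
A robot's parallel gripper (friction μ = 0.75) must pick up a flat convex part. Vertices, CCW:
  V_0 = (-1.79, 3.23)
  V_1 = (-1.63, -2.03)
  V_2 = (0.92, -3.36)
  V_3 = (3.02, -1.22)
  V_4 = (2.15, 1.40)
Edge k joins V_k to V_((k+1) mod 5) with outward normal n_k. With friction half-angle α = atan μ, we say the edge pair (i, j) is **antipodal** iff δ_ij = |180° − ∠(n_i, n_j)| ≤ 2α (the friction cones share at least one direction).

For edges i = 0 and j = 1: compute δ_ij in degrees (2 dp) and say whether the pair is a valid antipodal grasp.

δ = 119.29°, invalid

α = atan 0.75 = 36.87°;  2α = 73.74°
edge 0: e_0 = (+0.16, -5.26);  n_0 = (-0.9995, -0.0304)
edge 1: e_1 = (+2.55, -1.33);  n_1 = (-0.4624, -0.8866)
∠(n_0, n_1) = 60.71°
δ = |180° − 60.71°| = 119.29°
119.29° > 2α = 73.74°  →  invalid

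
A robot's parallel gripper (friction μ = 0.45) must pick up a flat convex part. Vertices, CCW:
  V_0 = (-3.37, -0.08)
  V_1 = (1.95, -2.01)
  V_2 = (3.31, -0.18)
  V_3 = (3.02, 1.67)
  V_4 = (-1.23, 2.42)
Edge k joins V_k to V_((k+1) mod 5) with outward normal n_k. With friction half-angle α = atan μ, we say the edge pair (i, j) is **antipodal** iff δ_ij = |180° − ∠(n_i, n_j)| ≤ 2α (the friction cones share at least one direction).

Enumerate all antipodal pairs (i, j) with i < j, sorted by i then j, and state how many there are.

count = 2; pairs: (0,3), (1,4)

α = atan 0.45 = 24.23°;  2α = 48.46°
n_0 = (-0.3410, -0.9401)
n_1 = (+0.8026, -0.5965)
n_2 = (+0.9879, +0.1549)
n_3 = (+0.1738, +0.9848)
n_4 = (-0.7597, +0.6503)
  (0,1): δ = 106.68°  ·
  (0,2): δ = 61.15°  ·
  (0,3): δ = 9.93°  ✓
  (0,4): δ = 69.38°  ·
  (1,2): δ = 134.47°  ·
  (1,3): δ = 63.39°  ·
  (1,4): δ = 3.94°  ✓
  (2,3): δ = 108.92°  ·
  (2,4): δ = 49.47°  ·
  (3,4): δ = 120.56°  ·
antipodal pairs: 2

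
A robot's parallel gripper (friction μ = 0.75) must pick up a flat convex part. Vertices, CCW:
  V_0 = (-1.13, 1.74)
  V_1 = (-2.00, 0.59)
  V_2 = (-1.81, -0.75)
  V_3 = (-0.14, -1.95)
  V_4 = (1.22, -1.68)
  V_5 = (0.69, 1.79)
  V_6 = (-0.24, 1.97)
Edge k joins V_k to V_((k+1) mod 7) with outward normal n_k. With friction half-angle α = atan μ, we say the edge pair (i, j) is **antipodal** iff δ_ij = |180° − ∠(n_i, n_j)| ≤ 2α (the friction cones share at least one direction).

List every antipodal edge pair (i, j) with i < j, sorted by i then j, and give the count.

count = 9; pairs: (0,3), (0,4), (1,4), (1,5), (2,4), (2,5), (2,6), (3,5), (3,6)

α = atan 0.75 = 36.87°;  2α = 73.74°
n_0 = (-0.7975, +0.6033)
n_1 = (-0.9901, -0.1404)
n_2 = (-0.5835, -0.8121)
n_3 = (+0.1947, -0.9809)
n_4 = (+0.9885, +0.1510)
n_5 = (+0.1900, +0.9818)
n_6 = (-0.2502, +0.9682)
  (0,1): δ = 134.82°  ·
  (0,2): δ = 88.59°  ·
  (0,3): δ = 41.66°  ✓
  (0,4): δ = 45.79°  ✓
  (0,5): δ = 116.15°  ·
  (0,6): δ = 141.60°  ·
  (1,2): δ = 133.77°  ·
  (1,3): δ = 86.84°  ·
  (1,4): δ = 0.61°  ✓
  (1,5): δ = 70.98°  ✓
  (1,6): δ = 96.42°  ·
  (2,3): δ = 133.07°  ·
  (2,4): δ = 45.62°  ✓
  (2,5): δ = 24.75°  ✓
  (2,6): δ = 50.19°  ✓
  (3,4): δ = 92.54°  ·
  (3,5): δ = 22.18°  ✓
  (3,6): δ = 3.26°  ✓
  (4,5): δ = 109.64°  ·
  (4,6): δ = 84.19°  ·
  (5,6): δ = 154.56°  ·
antipodal pairs: 9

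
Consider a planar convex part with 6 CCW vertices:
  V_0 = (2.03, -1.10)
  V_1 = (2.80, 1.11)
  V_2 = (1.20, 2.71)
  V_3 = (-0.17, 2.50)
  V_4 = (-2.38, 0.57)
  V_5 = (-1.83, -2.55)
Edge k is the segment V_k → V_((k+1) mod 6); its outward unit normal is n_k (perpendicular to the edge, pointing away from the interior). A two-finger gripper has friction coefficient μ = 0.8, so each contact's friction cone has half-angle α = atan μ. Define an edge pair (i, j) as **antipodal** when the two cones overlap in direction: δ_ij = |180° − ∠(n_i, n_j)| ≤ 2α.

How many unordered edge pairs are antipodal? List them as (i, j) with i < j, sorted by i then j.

count = 7; pairs: (0,2), (0,3), (0,4), (1,4), (1,5), (2,5), (3,5)

α = atan 0.8 = 38.66°;  2α = 77.32°
n_0 = (+0.9443, -0.3290)
n_1 = (+0.7071, +0.7071)
n_2 = (-0.1515, +0.9885)
n_3 = (-0.6578, +0.7532)
n_4 = (-0.9848, -0.1736)
n_5 = (+0.3517, -0.9361)
  (0,1): δ = 115.79°  ·
  (0,2): δ = 62.08°  ✓
  (0,3): δ = 29.66°  ✓
  (0,4): δ = 29.21°  ✓
  (0,5): δ = 129.80°  ·
  (1,2): δ = 126.29°  ·
  (1,3): δ = 93.87°  ·
  (1,4): δ = 35.00°  ✓
  (1,5): δ = 65.59°  ✓
  (2,3): δ = 147.58°  ·
  (2,4): δ = 88.72°  ·
  (2,5): δ = 11.87°  ✓
  (3,4): δ = 121.13°  ·
  (3,5): δ = 20.54°  ✓
  (4,5): δ = 79.41°  ·
antipodal pairs: 7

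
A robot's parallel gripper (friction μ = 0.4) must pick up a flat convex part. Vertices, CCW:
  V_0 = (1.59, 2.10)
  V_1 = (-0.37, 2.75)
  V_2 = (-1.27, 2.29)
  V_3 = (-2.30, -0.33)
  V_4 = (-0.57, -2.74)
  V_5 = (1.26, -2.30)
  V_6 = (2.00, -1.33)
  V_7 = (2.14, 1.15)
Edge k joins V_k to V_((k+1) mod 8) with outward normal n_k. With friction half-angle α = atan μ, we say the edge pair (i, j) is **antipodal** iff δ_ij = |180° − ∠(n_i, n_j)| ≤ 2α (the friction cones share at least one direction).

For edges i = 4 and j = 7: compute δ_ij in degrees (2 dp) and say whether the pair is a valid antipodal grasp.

α = atan 0.4 = 21.80°;  2α = 43.60°
edge 4: e_4 = (+1.83, +0.44);  n_4 = (+0.2338, -0.9723)
edge 7: e_7 = (-0.55, +0.95);  n_7 = (+0.8654, +0.5010)
∠(n_4, n_7) = 106.55°
δ = |180° − 106.55°| = 73.45°
73.45° > 2α = 43.60°  →  invalid

δ = 73.45°, invalid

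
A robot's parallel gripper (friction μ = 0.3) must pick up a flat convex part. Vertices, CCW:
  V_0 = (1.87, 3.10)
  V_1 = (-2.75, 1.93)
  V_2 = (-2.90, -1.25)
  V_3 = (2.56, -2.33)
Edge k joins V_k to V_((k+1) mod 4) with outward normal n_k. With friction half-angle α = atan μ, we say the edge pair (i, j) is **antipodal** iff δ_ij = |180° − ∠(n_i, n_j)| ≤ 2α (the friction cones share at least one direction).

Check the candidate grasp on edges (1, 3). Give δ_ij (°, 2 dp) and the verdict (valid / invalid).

δ = 9.94°, valid

α = atan 0.3 = 16.70°;  2α = 33.40°
edge 1: e_1 = (-0.15, -3.18);  n_1 = (-0.9989, +0.0471)
edge 3: e_3 = (-0.69, +5.43);  n_3 = (+0.9920, +0.1261)
∠(n_1, n_3) = 170.06°
δ = |180° − 170.06°| = 9.94°
9.94° ≤ 2α = 33.40°  →  valid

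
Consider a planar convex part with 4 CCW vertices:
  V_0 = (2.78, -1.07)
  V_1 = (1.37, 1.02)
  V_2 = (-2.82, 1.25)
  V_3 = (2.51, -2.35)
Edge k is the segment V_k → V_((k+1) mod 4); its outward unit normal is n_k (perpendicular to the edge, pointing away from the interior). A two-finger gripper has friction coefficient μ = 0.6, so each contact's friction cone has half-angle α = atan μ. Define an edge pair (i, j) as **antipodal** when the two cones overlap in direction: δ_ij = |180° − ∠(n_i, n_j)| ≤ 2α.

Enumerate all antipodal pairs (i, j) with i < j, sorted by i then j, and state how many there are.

count = 2; pairs: (0,2), (1,2)

α = atan 0.6 = 30.96°;  2α = 61.93°
n_0 = (+0.8290, +0.5593)
n_1 = (+0.0548, +0.9985)
n_2 = (-0.5597, -0.8287)
n_3 = (+0.9785, -0.2064)
  (0,1): δ = 127.15°  ·
  (0,2): δ = 21.96°  ✓
  (0,3): δ = 134.08°  ·
  (1,2): δ = 30.89°  ✓
  (1,3): δ = 81.23°  ·
  (2,3): δ = 67.88°  ·
antipodal pairs: 2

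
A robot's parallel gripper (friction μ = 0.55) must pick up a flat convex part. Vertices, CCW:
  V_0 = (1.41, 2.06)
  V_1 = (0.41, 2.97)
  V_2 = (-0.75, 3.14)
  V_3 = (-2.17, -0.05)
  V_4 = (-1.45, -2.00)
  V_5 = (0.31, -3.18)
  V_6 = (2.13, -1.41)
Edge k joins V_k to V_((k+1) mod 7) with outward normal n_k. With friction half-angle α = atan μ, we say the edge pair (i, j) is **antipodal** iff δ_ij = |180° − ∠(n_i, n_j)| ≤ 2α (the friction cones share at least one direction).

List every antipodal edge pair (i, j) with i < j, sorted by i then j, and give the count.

α = atan 0.55 = 28.81°;  2α = 57.62°
n_0 = (+0.6730, +0.7396)
n_1 = (+0.1450, +0.9894)
n_2 = (-0.9136, +0.4067)
n_3 = (-0.9381, -0.3464)
n_4 = (-0.5569, -0.8306)
n_5 = (+0.6972, -0.7169)
n_6 = (+0.9791, +0.2032)
  (0,1): δ = 146.04°  ·
  (0,2): δ = 71.69°  ·
  (0,3): δ = 27.43°  ✓
  (0,4): δ = 8.46°  ✓
  (0,5): δ = 86.50°  ·
  (0,6): δ = 144.02°  ·
  (1,2): δ = 105.66°  ·
  (1,3): δ = 61.40°  ·
  (1,4): δ = 25.50°  ✓
  (1,5): δ = 52.54°  ✓
  (1,6): δ = 110.06°  ·
  (2,3): δ = 135.74°  ·
  (2,4): δ = 99.84°  ·
  (2,5): δ = 21.80°  ✓
  (2,6): δ = 35.72°  ✓
  (3,4): δ = 144.11°  ·
  (3,5): δ = 66.06°  ·
  (3,6): δ = 8.54°  ✓
  (4,5): δ = 101.96°  ·
  (4,6): δ = 44.44°  ✓
  (5,6): δ = 122.48°  ·
antipodal pairs: 8

count = 8; pairs: (0,3), (0,4), (1,4), (1,5), (2,5), (2,6), (3,6), (4,6)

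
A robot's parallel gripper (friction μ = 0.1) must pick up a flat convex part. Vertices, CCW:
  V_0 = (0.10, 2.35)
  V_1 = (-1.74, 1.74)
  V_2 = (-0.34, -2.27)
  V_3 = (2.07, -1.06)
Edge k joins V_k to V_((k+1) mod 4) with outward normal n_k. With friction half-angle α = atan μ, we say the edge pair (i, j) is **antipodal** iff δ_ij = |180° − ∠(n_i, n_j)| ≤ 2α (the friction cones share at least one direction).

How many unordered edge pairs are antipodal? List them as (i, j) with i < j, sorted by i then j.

α = atan 0.1 = 5.71°;  2α = 11.42°
n_0 = (-0.3147, +0.9492)
n_1 = (-0.9441, -0.3296)
n_2 = (+0.4487, -0.8937)
n_3 = (+0.8659, +0.5002)
  (0,1): δ = 89.10°  ·
  (0,2): δ = 8.32°  ✓
  (0,3): δ = 101.67°  ·
  (1,2): δ = 82.59°  ·
  (1,3): δ = 10.77°  ✓
  (2,3): δ = 86.64°  ·
antipodal pairs: 2

count = 2; pairs: (0,2), (1,3)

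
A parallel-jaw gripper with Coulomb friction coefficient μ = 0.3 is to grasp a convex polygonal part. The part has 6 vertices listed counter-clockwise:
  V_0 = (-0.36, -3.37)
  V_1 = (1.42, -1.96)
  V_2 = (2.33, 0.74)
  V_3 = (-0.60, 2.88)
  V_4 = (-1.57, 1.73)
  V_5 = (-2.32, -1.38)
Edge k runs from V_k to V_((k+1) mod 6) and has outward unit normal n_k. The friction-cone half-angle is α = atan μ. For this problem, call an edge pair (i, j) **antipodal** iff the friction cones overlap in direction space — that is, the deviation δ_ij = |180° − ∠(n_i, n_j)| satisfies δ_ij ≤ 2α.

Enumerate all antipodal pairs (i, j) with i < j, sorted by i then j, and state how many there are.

α = atan 0.3 = 16.70°;  2α = 33.40°
n_0 = (+0.6209, -0.7839)
n_1 = (+0.9476, -0.3194)
n_2 = (+0.5898, +0.8075)
n_3 = (-0.7644, +0.6447)
n_4 = (-0.9721, +0.2344)
n_5 = (-0.7125, -0.7017)
  (0,1): δ = 147.01°  ·
  (0,2): δ = 74.53°  ·
  (0,3): δ = 11.47°  ✓
  (0,4): δ = 38.06°  ·
  (0,5): δ = 96.18°  ·
  (1,2): δ = 107.52°  ·
  (1,3): δ = 21.52°  ✓
  (1,4): δ = 5.07°  ✓
  (1,5): δ = 63.19°  ·
  (2,3): δ = 94.00°  ·
  (2,4): δ = 67.41°  ·
  (2,5): δ = 9.29°  ✓
  (3,4): δ = 153.41°  ·
  (3,5): δ = 95.29°  ·
  (4,5): δ = 121.88°  ·
antipodal pairs: 4

count = 4; pairs: (0,3), (1,3), (1,4), (2,5)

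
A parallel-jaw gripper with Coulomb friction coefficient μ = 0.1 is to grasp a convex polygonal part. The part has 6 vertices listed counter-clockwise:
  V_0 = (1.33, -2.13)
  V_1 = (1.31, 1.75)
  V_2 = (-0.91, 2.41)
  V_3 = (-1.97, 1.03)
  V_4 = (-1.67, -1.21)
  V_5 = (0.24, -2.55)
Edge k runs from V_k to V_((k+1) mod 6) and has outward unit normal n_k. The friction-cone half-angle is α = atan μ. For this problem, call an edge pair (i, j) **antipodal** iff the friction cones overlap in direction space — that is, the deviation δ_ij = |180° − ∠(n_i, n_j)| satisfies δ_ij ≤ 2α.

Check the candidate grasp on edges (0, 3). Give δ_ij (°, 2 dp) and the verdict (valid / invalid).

δ = 7.33°, valid

α = atan 0.1 = 5.71°;  2α = 11.42°
edge 0: e_0 = (-0.02, +3.88);  n_0 = (+1.0000, +0.0052)
edge 3: e_3 = (+0.30, -2.24);  n_3 = (-0.9912, -0.1327)
∠(n_0, n_3) = 172.67°
δ = |180° − 172.67°| = 7.33°
7.33° ≤ 2α = 11.42°  →  valid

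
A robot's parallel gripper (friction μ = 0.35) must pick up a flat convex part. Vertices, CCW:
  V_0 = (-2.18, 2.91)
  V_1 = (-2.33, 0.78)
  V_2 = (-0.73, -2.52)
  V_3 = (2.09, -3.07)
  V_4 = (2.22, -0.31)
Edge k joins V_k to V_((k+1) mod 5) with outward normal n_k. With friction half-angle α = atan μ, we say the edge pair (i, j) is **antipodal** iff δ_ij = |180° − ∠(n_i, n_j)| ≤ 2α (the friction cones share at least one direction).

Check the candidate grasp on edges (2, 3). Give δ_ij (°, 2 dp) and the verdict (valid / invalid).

α = atan 0.35 = 19.29°;  2α = 38.58°
edge 2: e_2 = (+2.82, -0.55);  n_2 = (-0.1914, -0.9815)
edge 3: e_3 = (+0.13, +2.76);  n_3 = (+0.9989, -0.0470)
∠(n_2, n_3) = 98.34°
δ = |180° − 98.34°| = 81.66°
81.66° > 2α = 38.58°  →  invalid

δ = 81.66°, invalid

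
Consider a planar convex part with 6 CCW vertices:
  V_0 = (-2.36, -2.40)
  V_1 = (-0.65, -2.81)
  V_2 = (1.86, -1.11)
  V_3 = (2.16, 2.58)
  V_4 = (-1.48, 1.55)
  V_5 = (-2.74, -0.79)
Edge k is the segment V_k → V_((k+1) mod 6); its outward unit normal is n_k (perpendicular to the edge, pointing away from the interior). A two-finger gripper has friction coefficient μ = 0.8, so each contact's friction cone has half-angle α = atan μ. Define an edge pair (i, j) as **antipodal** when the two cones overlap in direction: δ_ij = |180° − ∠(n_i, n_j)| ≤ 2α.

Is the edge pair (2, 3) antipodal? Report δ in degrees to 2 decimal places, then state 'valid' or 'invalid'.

δ = 69.55°, valid

α = atan 0.8 = 38.66°;  2α = 77.32°
edge 2: e_2 = (+0.30, +3.69);  n_2 = (+0.9967, -0.0810)
edge 3: e_3 = (-3.64, -1.03);  n_3 = (-0.2723, +0.9622)
∠(n_2, n_3) = 110.45°
δ = |180° − 110.45°| = 69.55°
69.55° ≤ 2α = 77.32°  →  valid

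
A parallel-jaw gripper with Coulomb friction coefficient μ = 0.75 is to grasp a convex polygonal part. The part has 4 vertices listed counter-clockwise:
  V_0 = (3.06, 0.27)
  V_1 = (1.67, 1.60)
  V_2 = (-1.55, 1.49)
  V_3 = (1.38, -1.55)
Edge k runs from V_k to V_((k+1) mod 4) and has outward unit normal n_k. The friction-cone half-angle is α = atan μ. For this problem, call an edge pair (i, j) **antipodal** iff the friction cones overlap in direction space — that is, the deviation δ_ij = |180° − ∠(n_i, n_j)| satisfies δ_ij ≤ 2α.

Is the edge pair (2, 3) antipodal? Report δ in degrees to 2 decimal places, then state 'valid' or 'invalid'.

δ = 86.65°, invalid

α = atan 0.75 = 36.87°;  2α = 73.74°
edge 2: e_2 = (+2.93, -3.04);  n_2 = (-0.7200, -0.6940)
edge 3: e_3 = (+1.68, +1.82);  n_3 = (+0.7348, -0.6783)
∠(n_2, n_3) = 93.35°
δ = |180° − 93.35°| = 86.65°
86.65° > 2α = 73.74°  →  invalid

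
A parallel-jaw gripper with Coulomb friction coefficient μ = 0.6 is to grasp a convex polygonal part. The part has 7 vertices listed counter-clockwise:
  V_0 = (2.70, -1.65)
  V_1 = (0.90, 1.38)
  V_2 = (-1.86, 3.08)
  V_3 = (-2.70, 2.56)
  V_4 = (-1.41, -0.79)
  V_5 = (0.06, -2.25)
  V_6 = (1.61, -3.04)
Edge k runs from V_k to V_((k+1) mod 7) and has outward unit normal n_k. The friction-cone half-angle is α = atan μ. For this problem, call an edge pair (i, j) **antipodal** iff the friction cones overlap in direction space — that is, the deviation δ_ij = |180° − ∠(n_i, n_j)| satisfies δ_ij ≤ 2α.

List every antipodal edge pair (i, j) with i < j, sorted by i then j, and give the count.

count = 9; pairs: (0,3), (0,4), (0,5), (1,3), (1,4), (1,5), (2,5), (2,6), (3,6)

α = atan 0.6 = 30.96°;  2α = 61.93°
n_0 = (+0.8597, +0.5107)
n_1 = (+0.5244, +0.8514)
n_2 = (-0.5264, +0.8503)
n_3 = (-0.9332, -0.3594)
n_4 = (-0.7047, -0.7095)
n_5 = (-0.4541, -0.8910)
n_6 = (+0.7869, -0.6171)
  (0,1): δ = 152.34°  ·
  (0,2): δ = 88.95°  ·
  (0,3): δ = 9.65°  ✓
  (0,4): δ = 14.48°  ✓
  (0,5): δ = 32.28°  ✓
  (0,6): δ = 111.18°  ·
  (1,2): δ = 116.61°  ·
  (1,3): δ = 37.31°  ✓
  (1,4): δ = 13.17°  ✓
  (1,5): δ = 4.62°  ✓
  (1,6): δ = 83.53°  ·
  (2,3): δ = 100.70°  ·
  (2,4): δ = 76.56°  ·
  (2,5): δ = 58.77°  ✓
  (2,6): δ = 20.14°  ✓
  (3,4): δ = 155.86°  ·
  (3,5): δ = 138.07°  ·
  (3,6): δ = 59.16°  ✓
  (4,5): δ = 162.20°  ·
  (4,6): δ = 83.30°  ·
  (5,6): δ = 101.10°  ·
antipodal pairs: 9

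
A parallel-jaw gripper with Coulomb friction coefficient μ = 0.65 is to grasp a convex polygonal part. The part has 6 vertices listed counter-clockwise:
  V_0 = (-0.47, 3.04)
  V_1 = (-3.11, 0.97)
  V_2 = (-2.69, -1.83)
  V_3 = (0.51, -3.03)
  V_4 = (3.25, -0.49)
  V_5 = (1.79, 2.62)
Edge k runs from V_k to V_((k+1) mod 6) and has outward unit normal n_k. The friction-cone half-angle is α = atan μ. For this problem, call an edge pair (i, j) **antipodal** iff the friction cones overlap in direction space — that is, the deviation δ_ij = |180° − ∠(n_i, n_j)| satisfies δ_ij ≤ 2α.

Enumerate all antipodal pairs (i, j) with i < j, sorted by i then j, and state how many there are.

α = atan 0.65 = 33.02°;  2α = 66.05°
n_0 = (-0.6170, +0.7869)
n_1 = (-0.9889, -0.1483)
n_2 = (-0.3511, -0.9363)
n_3 = (+0.6798, -0.7334)
n_4 = (+0.9052, +0.4250)
n_5 = (+0.1827, +0.9832)
  (0,1): δ = 119.57°  ·
  (0,2): δ = 58.66°  ✓
  (0,3): δ = 4.73°  ✓
  (0,4): δ = 77.05°  ·
  (0,5): δ = 131.37°  ·
  (1,2): δ = 119.09°  ·
  (1,3): δ = 55.70°  ✓
  (1,4): δ = 16.62°  ✓
  (1,5): δ = 70.94°  ·
  (2,3): δ = 116.61°  ·
  (2,4): δ = 44.30°  ✓
  (2,5): δ = 10.03°  ✓
  (3,4): δ = 107.68°  ·
  (3,5): δ = 53.36°  ✓
  (4,5): δ = 125.68°  ·
antipodal pairs: 7

count = 7; pairs: (0,2), (0,3), (1,3), (1,4), (2,4), (2,5), (3,5)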